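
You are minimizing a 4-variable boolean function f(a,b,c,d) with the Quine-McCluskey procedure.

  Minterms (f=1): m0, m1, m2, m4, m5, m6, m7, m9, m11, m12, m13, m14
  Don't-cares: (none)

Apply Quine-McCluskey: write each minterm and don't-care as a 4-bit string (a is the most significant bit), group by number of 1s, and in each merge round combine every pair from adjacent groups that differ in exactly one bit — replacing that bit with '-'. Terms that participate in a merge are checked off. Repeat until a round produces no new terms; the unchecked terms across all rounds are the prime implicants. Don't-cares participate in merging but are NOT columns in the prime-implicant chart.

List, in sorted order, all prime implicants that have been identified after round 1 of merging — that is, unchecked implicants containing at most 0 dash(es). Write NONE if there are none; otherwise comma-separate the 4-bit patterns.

NONE

[col 0] 0000*, 0001*, 0010*, 0100*, 0101*, 0110*, 0111*, 1001*, 1011*, 1100*, 1101*, 1110*
[col 1] -001*, -100*, -101*, -110*, 0-00*, 0-01*, 0-10*, 00-0*, 000-*, 01-0*, 01-1*, 010-*, 011-*, 1-01*, 10-1, 11-0*, 110-*
[col 2] --01, -1-0, -10-, 0--0, 0-0-, 01--
Prime implicants: --01, -1-0, -10-, 0--0, 0-0-, 01--, 10-1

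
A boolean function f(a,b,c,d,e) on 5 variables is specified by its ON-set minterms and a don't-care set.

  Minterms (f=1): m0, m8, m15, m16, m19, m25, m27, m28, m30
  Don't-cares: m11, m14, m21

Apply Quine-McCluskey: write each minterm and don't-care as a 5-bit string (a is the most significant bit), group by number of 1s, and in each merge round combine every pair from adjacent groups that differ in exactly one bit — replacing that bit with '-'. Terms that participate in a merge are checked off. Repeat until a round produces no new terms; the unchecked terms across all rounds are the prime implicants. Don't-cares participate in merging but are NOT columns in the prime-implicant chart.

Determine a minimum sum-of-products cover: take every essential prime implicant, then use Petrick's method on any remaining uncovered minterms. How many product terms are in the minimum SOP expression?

6

Round 0: 00000✓ 01000✓ 01011✓ 01110✓ 01111✓ 10000✓ 10011✓ 10101 11001✓ 11011✓ 11100✓ 11110✓
Round 1: -0000 -1011 -1110 0-000 01-11 0111- 1-011 110-1 111-0
PIs = {-0000, -1011, -1110, 0-000, 01-11, 0111-, 1-011, 10101, 110-1, 111-0}
Coverage chart:
  m0: -0000,0-000
  m8: 0-000 ←essential
  m15: 01-11,0111-
  m16: -0000 ←essential
  m19: 1-011 ←essential
  m25: 110-1 ←essential
  m27: -1011,1-011,110-1
  m28: 111-0 ←essential
  m30: -1110,111-0
Essential: -0000, 0-000, 1-011, 110-1, 111-0
Petrick residual → 01-11
Min cover (6 terms): b'c'd'e' + a'c'd'e' + a'bde + ac'de + abc'e + abce'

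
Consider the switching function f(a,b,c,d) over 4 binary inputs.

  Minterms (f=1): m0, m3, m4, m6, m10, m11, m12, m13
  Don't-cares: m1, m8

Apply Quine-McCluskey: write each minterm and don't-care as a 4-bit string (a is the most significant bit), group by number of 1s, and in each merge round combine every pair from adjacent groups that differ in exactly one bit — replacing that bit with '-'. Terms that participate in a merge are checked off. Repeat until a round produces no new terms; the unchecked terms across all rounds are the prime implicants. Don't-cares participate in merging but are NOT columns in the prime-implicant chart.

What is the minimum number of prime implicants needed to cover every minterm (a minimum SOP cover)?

Round 0: 0000✓ 0001✓ 0011✓ 0100✓ 0110✓ 1000✓ 1010✓ 1011✓ 1100✓ 1101✓
Round 1: -000✓ -011 -100✓ 0-00✓ 00-1 000- 01-0 1-00✓ 10-0 101- 110-
Round 2: --00
PIs = {--00, -011, 00-1, 000-, 01-0, 10-0, 101-, 110-}
Coverage chart:
  m0: --00,000-
  m3: -011,00-1
  m4: --00,01-0
  m6: 01-0 ←essential
  m10: 10-0,101-
  m11: -011,101-
  m12: --00,110-
  m13: 110- ←essential
Essential: 01-0, 110-
Petrick residual → --00, -011, 10-0
Min cover (5 terms): c'd' + b'cd + a'bd' + ab'd' + abc'

5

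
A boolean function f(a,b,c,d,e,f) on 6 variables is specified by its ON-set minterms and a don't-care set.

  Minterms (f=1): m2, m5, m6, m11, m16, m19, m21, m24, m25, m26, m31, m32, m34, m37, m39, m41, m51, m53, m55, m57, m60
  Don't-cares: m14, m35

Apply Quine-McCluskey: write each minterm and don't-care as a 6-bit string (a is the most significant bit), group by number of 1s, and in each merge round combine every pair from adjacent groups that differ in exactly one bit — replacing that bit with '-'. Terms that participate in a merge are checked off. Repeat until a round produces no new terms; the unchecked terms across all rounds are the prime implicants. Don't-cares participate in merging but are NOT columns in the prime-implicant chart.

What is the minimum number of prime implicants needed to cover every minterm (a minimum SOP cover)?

12

Round 0: 000010✓ 000101✓ 000110✓ 001011 001110✓ 010000✓ 010011✓ 010101✓ 011000✓ 011001✓ 011010✓ 011111 100000✓ 100010✓ 100011✓ 100101✓ 100111✓ 101001✓ 110011✓ 110101✓ 110111✓ 111001✓ 111100
Round 1: -00010 -00101✓ -10011 -10101✓ -11001 0-0101✓ 00-110 000-10 01-000 0110-0 01100- 1-0011✓ 1-0101✓ 1-0111✓ 1-1001 100-11✓ 1000-0 10001- 1001-1✓ 110-11✓ 1101-1✓
Round 2: --0101 1-0-11 1-01-1
PIs = {--0101, -00010, -10011, -11001, 00-110, 000-10, 001011, 01-000, 0110-0, 01100-, 011111, 1-0-11, 1-01-1, 1-1001, 1000-0, 10001-, 111100}
Coverage chart:
  m2: -00010,000-10
  m5: --0101 ←essential
  m6: 00-110,000-10
  m11: 001011 ←essential
  m16: 01-000 ←essential
  m19: -10011 ←essential
  m21: --0101 ←essential
  m24: 01-000,0110-0,01100-
  m25: -11001,01100-
  m26: 0110-0 ←essential
  m31: 011111 ←essential
  m32: 1000-0 ←essential
  m34: -00010,1000-0,10001-
  m37: --0101,1-01-1
  m39: 1-0-11,1-01-1
  m41: 1-1001 ←essential
  m51: -10011,1-0-11
  m53: --0101,1-01-1
  m55: 1-0-11,1-01-1
  m57: -11001,1-1001
  m60: 111100 ←essential
Essential: --0101, -10011, 001011, 01-000, 0110-0, 011111, 1-1001, 1000-0, 111100
Petrick residual → -11001, 000-10, 1-0-11
Min cover (12 terms): c'de'f + bc'd'ef + bcd'e'f + a'b'c'ef' + a'b'cd'ef + a'bd'e'f' + a'bcd'f' + a'bcdef + ac'ef + acd'e'f + ab'c'd'f' + abcde'f'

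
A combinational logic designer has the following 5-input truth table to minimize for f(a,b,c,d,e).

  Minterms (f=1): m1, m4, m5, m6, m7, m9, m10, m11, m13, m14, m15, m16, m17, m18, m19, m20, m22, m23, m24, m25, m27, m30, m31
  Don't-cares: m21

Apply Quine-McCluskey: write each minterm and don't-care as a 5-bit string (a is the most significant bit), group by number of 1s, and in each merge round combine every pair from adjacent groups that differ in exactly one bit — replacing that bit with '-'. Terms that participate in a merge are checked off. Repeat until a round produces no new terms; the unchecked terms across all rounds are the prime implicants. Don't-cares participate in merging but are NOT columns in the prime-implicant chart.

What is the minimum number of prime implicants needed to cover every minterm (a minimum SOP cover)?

[col 0] 00001*, 00100*, 00101*, 00110*, 00111*, 01001*, 01010*, 01011*, 01101*, 01110*, 01111*, 10000*, 10001*, 10010*, 10011*, 10100*, 10101*, 10110*, 10111*, 11000*, 11001*, 11011*, 11110*, 11111*
[col 1] -0001*, -0100*, -0101*, -0110*, -0111*, -1001*, -1011*, -1110*, -1111*, 0-001*, 0-101*, 0-110*, 0-111*, 00-01*, 001-0*, 001-1*, 0010-*, 0011-*, 01-01*, 01-10*, 01-11*, 010-1*, 0101-*, 011-1*, 0111-*, 1-000*, 1-001*, 1-011*, 1-110*, 1-111*, 10-00*, 10-01*, 10-10*, 10-11*, 100-0*, 100-1*, 1000-*, 1001-*, 101-0*, 101-1*, 1010-*, 1011-*, 11-11*, 110-1*, 1100-*, 1111-*
[col 2] --001, --110*, --111*, -0-01, -01-0*, -01-1*, -010-*, -011-*, -1-11, -10-1, -111-*, 0--01, 0-1-1, 0-11-*, 001--*, 01--1, 01-1-, 1--11, 1-0-1, 1-00-, 1-11-*, 10--0*, 10--1*, 10-0-*, 10-1-*, 100--*, 101--*
[col 3] --11-, -01--, 10---
Prime implicants: --001, --11-, -0-01, -01--, -1-11, -10-1, 0--01, 0-1-1, 01--1, 01-1-, 1--11, 1-0-1, 1-00-, 10---
PI chart (minterm → PIs covering it):
  1 | --001,-0-01,0--01
  4 | -01--  (sole → essential)
  5 | -0-01,-01--,0--01,0-1-1
  6 | --11-,-01--
  7 | --11-,-01--,0-1-1
  9 | --001,-10-1,0--01,01--1
  10 | 01-1-  (sole → essential)
  11 | -1-11,-10-1,01--1,01-1-
  13 | 0--01,0-1-1,01--1
  14 | --11-,01-1-
  15 | --11-,-1-11,0-1-1,01--1,01-1-
  16 | 1-00-,10---
  17 | --001,-0-01,1-0-1,1-00-,10---
  18 | 10---  (sole → essential)
  19 | 1--11,1-0-1,10---
  20 | -01--,10---
  22 | --11-,-01--,10---
  23 | --11-,-01--,1--11,10---
  24 | 1-00-  (sole → essential)
  25 | --001,-10-1,1-0-1,1-00-
  27 | -1-11,-10-1,1--11,1-0-1
  30 | --11-  (sole → essential)
  31 | --11-,-1-11,1--11
Essential prime implicants: --11-, -01--, 01-1-, 1-00-, 10---
Petrick residual → -1-11, 0--01
Minimum SOP uses 7 PIs: cd + b'c + bde + a'd'e + a'bd + ac'd' + ab'

7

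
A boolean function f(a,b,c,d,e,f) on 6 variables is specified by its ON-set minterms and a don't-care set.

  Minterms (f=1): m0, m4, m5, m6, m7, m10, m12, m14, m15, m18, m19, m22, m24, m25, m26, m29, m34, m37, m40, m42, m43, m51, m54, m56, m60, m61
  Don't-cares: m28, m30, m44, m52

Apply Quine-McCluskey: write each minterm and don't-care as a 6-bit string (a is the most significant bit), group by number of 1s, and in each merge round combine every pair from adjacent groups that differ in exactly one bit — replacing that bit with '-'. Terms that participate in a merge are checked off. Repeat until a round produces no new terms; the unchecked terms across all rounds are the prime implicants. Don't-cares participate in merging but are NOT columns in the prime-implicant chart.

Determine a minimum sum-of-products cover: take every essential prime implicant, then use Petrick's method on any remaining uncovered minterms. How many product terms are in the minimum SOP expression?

size-2^0 implicants → 000000(✓)  000100(✓)  000101(✓)  000110(✓)  000111(✓)  001010(✓)  001100(✓)  001110(✓)  001111(✓)  010010(✓)  010011(✓)  010110(✓)  011000(✓)  011001(✓)  011010(✓)  011100(✓)  011101(✓)  011110(✓)  100010(✓)  100101(✓)  101000(✓)  101010(✓)  101011(✓)  101100(✓)  110011(✓)  110100(✓)  110110(✓)  111000(✓)  111100(✓)  111101(✓)
size-2^1 implicants → -00101  -01010  -01100(✓)  -10011  -10110  -11000(✓)  -11100(✓)  -11101(✓)  0-0110(✓)  0-1010(✓)  0-1100(✓)  0-1110(✓)  00-100(✓)  00-110(✓)  00-111(✓)  000-00  0001-0(✓)  0001-1(✓)  00010-(✓)  00011-(✓)  001-10(✓)  0011-0(✓)  00111-(✓)  01-010(✓)  01-110(✓)  010-10(✓)  01001-  011-00(✓)  011-01(✓)  011-10(✓)  0110-0(✓)  01100-(✓)  0111-0(✓)  01110-(✓)  1-1000(✓)  1-1100(✓)  10-010  101-00(✓)  1010-0  10101-  11-100  1101-0  111-00(✓)  11110-(✓)
size-2^2 implicants → --1100  -11-00  -1110-  0--110  0-1-10  0-11-0  00-1-0  00-11-  0001--  01--10  011--0  011-0-  1-1-00
Unchecked terms (primes): --1100, -00101, -01010, -10011, -10110, -11-00, -1110-, 0--110, 0-1-10, 0-11-0, 00-1-0, 00-11-, 000-00, 0001--, 01--10, 01001-, 011--0, 011-0-, 1-1-00, 10-010, 1010-0, 10101-, 11-100, 1101-0
Minterm coverage:
  m0 ⊆ 000-00 [E]
  m4 ⊆ 00-1-0,000-00,0001--
  m5 ⊆ -00101,0001--
  m6 ⊆ 0--110,00-1-0,00-11-,0001--
  m7 ⊆ 00-11-,0001--
  m10 ⊆ -01010,0-1-10
  m12 ⊆ --1100,0-11-0,00-1-0
  m14 ⊆ 0--110,0-1-10,0-11-0,00-1-0,00-11-
  m15 ⊆ 00-11- [E]
  m18 ⊆ 01--10,01001-
  m19 ⊆ -10011,01001-
  m22 ⊆ -10110,0--110,01--10
  m24 ⊆ -11-00,011--0,011-0-
  m25 ⊆ 011-0- [E]
  m26 ⊆ 0-1-10,01--10,011--0
  m29 ⊆ -1110-,011-0-
  m34 ⊆ 10-010 [E]
  m37 ⊆ -00101 [E]
  m40 ⊆ 1-1-00,1010-0
  m42 ⊆ -01010,10-010,1010-0,10101-
  m43 ⊆ 10101- [E]
  m51 ⊆ -10011 [E]
  m54 ⊆ -10110,1101-0
  m56 ⊆ -11-00,1-1-00
  m60 ⊆ --1100,-11-00,-1110-,1-1-00,11-100
  m61 ⊆ -1110- [E]
E = {-00101, -10011, -1110-, 00-11-, 000-00, 011-0-, 10-010, 10101-}
Petrick residual → --1100, -01010, -10110, 01--10, 1-1-00
Cover = cde'f' + b'c'de'f + b'cd'ef' + bc'd'ef + bc'def' + bcde' + a'b'de + a'b'c'e'f' + a'bef' + a'bce' + ace'f' + ab'd'ef' + ab'cd'e  |cover|=13

13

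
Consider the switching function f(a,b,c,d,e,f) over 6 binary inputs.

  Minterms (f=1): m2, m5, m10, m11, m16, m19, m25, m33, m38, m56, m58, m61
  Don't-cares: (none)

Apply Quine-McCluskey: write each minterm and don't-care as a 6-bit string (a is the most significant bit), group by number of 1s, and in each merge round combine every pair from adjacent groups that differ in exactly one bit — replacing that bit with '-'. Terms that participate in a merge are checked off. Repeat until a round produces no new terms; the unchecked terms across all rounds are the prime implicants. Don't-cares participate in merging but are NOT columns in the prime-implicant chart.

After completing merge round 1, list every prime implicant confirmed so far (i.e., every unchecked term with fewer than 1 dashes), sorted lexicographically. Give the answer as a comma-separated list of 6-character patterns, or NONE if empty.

size-2^0 implicants → 000010(✓)  000101  001010(✓)  001011(✓)  010000  010011  011001  100001  100110  111000(✓)  111010(✓)  111101
size-2^1 implicants → 00-010  00101-  1110-0
Unchecked terms (primes): 00-010, 000101, 00101-, 010000, 010011, 011001, 100001, 100110, 1110-0, 111101

000101, 010000, 010011, 011001, 100001, 100110, 111101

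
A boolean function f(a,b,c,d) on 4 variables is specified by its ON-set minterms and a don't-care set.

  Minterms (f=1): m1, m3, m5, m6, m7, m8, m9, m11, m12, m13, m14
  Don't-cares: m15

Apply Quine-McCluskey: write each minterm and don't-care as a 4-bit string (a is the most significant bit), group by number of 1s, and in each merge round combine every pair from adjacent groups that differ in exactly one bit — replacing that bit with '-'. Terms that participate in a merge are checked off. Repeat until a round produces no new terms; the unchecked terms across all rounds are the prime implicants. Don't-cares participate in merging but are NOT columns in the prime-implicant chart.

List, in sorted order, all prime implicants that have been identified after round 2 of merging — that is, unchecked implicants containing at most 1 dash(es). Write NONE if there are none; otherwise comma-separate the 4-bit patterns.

size-2^0 implicants → 0001(✓)  0011(✓)  0101(✓)  0110(✓)  0111(✓)  1000(✓)  1001(✓)  1011(✓)  1100(✓)  1101(✓)  1110(✓)  1111(✓)
size-2^1 implicants → -001(✓)  -011(✓)  -101(✓)  -110(✓)  -111(✓)  0-01(✓)  0-11(✓)  00-1(✓)  01-1(✓)  011-(✓)  1-00(✓)  1-01(✓)  1-11(✓)  10-1(✓)  100-(✓)  11-0(✓)  11-1(✓)  110-(✓)  111-(✓)
size-2^2 implicants → --01(✓)  --11(✓)  -0-1(✓)  -1-1(✓)  -11-  0--1(✓)  1--1(✓)  1-0-  11--
size-2^3 implicants → ---1
Unchecked terms (primes): ---1, -11-, 1-0-, 11--

NONE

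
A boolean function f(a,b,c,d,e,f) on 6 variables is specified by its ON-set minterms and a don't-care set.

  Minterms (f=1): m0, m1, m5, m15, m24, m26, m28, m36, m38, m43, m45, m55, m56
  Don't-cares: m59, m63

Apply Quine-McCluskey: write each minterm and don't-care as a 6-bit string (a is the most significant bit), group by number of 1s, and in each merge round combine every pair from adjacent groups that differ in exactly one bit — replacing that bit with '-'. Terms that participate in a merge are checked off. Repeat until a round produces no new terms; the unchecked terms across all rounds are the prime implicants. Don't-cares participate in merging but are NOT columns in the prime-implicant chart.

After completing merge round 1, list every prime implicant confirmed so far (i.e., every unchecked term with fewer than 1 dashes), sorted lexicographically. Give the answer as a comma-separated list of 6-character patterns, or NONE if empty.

Round 0: 000000✓ 000001✓ 000101✓ 001111 011000✓ 011010✓ 011100✓ 100100✓ 100110✓ 101011✓ 101101 110111✓ 111000✓ 111011✓ 111111✓
Round 1: -11000 000-01 00000- 011-00 0110-0 1-1011 1001-0 11-111 111-11
PIs = {-11000, 000-01, 00000-, 001111, 011-00, 0110-0, 1-1011, 1001-0, 101101, 11-111, 111-11}

001111, 101101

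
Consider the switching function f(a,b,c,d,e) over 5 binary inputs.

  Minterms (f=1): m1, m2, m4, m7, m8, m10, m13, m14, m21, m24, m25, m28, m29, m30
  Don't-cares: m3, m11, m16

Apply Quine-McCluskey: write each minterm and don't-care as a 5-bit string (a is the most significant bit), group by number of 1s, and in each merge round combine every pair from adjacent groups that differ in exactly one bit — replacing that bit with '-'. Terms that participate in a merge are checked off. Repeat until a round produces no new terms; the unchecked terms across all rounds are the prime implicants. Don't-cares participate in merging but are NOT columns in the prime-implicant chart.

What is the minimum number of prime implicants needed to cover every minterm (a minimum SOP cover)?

9

Round 0: 00001✓ 00010✓ 00011✓ 00100 00111✓ 01000✓ 01010✓ 01011✓ 01101✓ 01110✓ 10000✓ 10101✓ 11000✓ 11001✓ 11100✓ 11101✓ 11110✓
Round 1: -1000 -1101 -1110 0-010✓ 0-011✓ 00-11 000-1 0001-✓ 01-10 010-0 0101-✓ 1-000 1-101 11-00✓ 11-01✓ 1100-✓ 111-0 1110-✓
Round 2: 0-01- 11-0-
PIs = {-1000, -1101, -1110, 0-01-, 00-11, 000-1, 00100, 01-10, 010-0, 1-000, 1-101, 11-0-, 111-0}
Coverage chart:
  m1: 000-1 ←essential
  m2: 0-01- ←essential
  m4: 00100 ←essential
  m7: 00-11 ←essential
  m8: -1000,010-0
  m10: 0-01-,01-10,010-0
  m13: -1101 ←essential
  m14: -1110,01-10
  m21: 1-101 ←essential
  m24: -1000,1-000,11-0-
  m25: 11-0- ←essential
  m28: 11-0-,111-0
  m29: -1101,1-101,11-0-
  m30: -1110,111-0
Essential: -1101, 0-01-, 00-11, 000-1, 00100, 1-101, 11-0-
Petrick residual → -1000, -1110
Min cover (9 terms): bc'd'e' + bcd'e + bcde' + a'c'd + a'b'de + a'b'c'e + a'b'cd'e' + acd'e + abd'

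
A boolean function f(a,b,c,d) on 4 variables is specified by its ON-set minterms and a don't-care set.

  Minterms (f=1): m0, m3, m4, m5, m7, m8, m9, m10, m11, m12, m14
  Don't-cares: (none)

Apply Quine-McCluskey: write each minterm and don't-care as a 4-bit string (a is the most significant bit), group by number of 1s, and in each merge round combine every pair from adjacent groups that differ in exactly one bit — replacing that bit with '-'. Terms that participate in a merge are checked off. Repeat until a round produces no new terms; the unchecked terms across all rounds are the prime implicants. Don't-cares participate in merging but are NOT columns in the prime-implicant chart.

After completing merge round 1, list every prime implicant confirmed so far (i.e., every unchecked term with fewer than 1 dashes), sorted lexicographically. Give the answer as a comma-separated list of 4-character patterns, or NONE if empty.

size-2^0 implicants → 0000(✓)  0011(✓)  0100(✓)  0101(✓)  0111(✓)  1000(✓)  1001(✓)  1010(✓)  1011(✓)  1100(✓)  1110(✓)
size-2^1 implicants → -000(✓)  -011  -100(✓)  0-00(✓)  0-11  01-1  010-  1-00(✓)  1-10(✓)  10-0(✓)  10-1(✓)  100-(✓)  101-(✓)  11-0(✓)
size-2^2 implicants → --00  1--0  10--
Unchecked terms (primes): --00, -011, 0-11, 01-1, 010-, 1--0, 10--

NONE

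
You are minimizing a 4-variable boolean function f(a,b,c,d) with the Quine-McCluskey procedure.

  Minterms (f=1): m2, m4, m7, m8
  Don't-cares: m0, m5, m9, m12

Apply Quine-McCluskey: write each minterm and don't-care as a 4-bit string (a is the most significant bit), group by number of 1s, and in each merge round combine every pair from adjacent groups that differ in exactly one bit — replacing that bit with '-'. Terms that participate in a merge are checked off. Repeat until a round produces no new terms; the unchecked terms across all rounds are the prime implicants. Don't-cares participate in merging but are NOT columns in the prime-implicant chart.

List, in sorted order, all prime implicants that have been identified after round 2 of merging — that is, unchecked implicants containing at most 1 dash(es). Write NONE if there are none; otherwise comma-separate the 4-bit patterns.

Round 0: 0000✓ 0010✓ 0100✓ 0101✓ 0111✓ 1000✓ 1001✓ 1100✓
Round 1: -000✓ -100✓ 0-00✓ 00-0 01-1 010- 1-00✓ 100-
Round 2: --00
PIs = {--00, 00-0, 01-1, 010-, 100-}

00-0, 01-1, 010-, 100-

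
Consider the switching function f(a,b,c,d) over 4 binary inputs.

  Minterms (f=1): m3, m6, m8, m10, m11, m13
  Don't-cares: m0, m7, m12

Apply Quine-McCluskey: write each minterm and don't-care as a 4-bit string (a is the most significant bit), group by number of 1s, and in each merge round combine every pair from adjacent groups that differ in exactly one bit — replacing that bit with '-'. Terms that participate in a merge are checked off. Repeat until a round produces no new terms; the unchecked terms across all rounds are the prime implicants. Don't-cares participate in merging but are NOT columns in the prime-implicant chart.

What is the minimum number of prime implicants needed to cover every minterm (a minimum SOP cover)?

4

[col 0] 0000*, 0011*, 0110*, 0111*, 1000*, 1010*, 1011*, 1100*, 1101*
[col 1] -000, -011, 0-11, 011-, 1-00, 10-0, 101-, 110-
Prime implicants: -000, -011, 0-11, 011-, 1-00, 10-0, 101-, 110-
PI chart (minterm → PIs covering it):
  3 | -011,0-11
  6 | 011-  (sole → essential)
  8 | -000,1-00,10-0
  10 | 10-0,101-
  11 | -011,101-
  13 | 110-  (sole → essential)
Essential prime implicants: 011-, 110-
Petrick residual → -011, 10-0
Minimum SOP uses 4 PIs: b'cd + a'bc + ab'd' + abc'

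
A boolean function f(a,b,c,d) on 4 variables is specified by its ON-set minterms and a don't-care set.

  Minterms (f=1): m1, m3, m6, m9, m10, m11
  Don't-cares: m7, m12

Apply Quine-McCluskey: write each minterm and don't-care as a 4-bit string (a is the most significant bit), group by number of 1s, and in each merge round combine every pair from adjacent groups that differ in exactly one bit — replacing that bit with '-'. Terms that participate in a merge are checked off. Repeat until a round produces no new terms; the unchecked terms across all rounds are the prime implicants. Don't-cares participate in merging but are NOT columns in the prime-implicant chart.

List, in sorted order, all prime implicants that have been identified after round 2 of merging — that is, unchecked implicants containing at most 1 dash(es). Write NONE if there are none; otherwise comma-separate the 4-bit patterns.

size-2^0 implicants → 0001(✓)  0011(✓)  0110(✓)  0111(✓)  1001(✓)  1010(✓)  1011(✓)  1100
size-2^1 implicants → -001(✓)  -011(✓)  0-11  00-1(✓)  011-  10-1(✓)  101-
size-2^2 implicants → -0-1
Unchecked terms (primes): -0-1, 0-11, 011-, 101-, 1100

0-11, 011-, 101-, 1100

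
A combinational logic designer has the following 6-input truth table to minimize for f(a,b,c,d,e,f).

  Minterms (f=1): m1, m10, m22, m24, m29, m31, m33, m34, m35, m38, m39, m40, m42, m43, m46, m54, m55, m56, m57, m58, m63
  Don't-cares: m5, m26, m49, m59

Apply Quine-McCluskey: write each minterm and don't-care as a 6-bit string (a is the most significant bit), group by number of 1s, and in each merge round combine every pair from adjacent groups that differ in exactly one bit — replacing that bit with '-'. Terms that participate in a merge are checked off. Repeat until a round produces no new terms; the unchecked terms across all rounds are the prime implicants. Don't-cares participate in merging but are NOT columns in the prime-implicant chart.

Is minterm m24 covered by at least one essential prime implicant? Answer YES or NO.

Round 0: 000001✓ 000101✓ 001010✓ 010110✓ 011000✓ 011010✓ 011101✓ 011111✓ 100001✓ 100010✓ 100011✓ 100110✓ 100111✓ 101000✓ 101010✓ 101011✓ 101110✓ 110001✓ 110110✓ 110111✓ 111000✓ 111001✓ 111010✓ 111011✓ 111111✓
Round 1: -00001 -01010✓ -10110 -11000✓ -11010✓ -11111 0-1010✓ 000-01 0110-0✓ 0111-1 1-0001 1-0110✓ 1-0111✓ 1-1000✓ 1-1010✓ 1-1011✓ 10-010✓ 10-011✓ 10-110✓ 100-10✓ 100-11✓ 1000-1 10001-✓ 10011-✓ 101-10✓ 1010-0✓ 10101-✓ 11-001 11-111 11011-✓ 111-11 1110-0✓ 1110-1✓ 11100-✓ 11101-✓
Round 2: --1010 -110-0 1-011- 1-10-0 1-101- 10--10 10-01- 100-1- 1110--
PIs = {--1010, -00001, -10110, -110-0, -11111, 000-01, 0111-1, 1-0001, 1-011-, 1-10-0, 1-101-, 10--10, 10-01-, 100-1-, 1000-1, 11-001, 11-111, 111-11, 1110--}
Coverage chart:
  m1: -00001,000-01
  m10: --1010 ←essential
  m22: -10110 ←essential
  m24: -110-0 ←essential
  m29: 0111-1 ←essential
  m31: -11111,0111-1
  m33: -00001,1-0001,1000-1
  m34: 10--10,10-01-,100-1-
  m35: 10-01-,100-1-,1000-1
  m38: 1-011-,10--10,100-1-
  m39: 1-011-,100-1-
  m40: 1-10-0 ←essential
  m42: --1010,1-10-0,1-101-,10--10,10-01-
  m43: 1-101-,10-01-
  m46: 10--10 ←essential
  m54: -10110,1-011-
  m55: 1-011-,11-111
  m56: -110-0,1-10-0,1110--
  m57: 11-001,1110--
  m58: --1010,-110-0,1-10-0,1-101-,1110--
  m63: -11111,11-111,111-11
Essential: --1010, -10110, -110-0, 0111-1, 1-10-0, 10--10

YES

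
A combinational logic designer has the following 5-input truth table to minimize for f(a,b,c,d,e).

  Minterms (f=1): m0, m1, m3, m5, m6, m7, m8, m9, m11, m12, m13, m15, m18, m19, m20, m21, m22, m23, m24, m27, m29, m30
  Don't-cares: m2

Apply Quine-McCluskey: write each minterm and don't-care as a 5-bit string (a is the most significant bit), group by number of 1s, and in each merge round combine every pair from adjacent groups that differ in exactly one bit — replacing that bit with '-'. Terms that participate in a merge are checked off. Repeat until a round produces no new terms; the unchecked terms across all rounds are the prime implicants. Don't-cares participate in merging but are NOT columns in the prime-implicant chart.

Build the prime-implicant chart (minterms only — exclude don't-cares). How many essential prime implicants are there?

8

size-2^0 implicants → 00000(✓)  00001(✓)  00010(✓)  00011(✓)  00101(✓)  00110(✓)  00111(✓)  01000(✓)  01001(✓)  01011(✓)  01100(✓)  01101(✓)  01111(✓)  10010(✓)  10011(✓)  10100(✓)  10101(✓)  10110(✓)  10111(✓)  11000(✓)  11011(✓)  11101(✓)  11110(✓)
size-2^1 implicants → -0010(✓)  -0011(✓)  -0101(✓)  -0110(✓)  -0111(✓)  -1000  -1011(✓)  -1101(✓)  0-000(✓)  0-001(✓)  0-011(✓)  0-101(✓)  0-111(✓)  00-01(✓)  00-10(✓)  00-11(✓)  000-0(✓)  000-1(✓)  0000-(✓)  0001-(✓)  001-1(✓)  0011-(✓)  01-00(✓)  01-01(✓)  01-11(✓)  010-1(✓)  0100-(✓)  011-1(✓)  0110-(✓)  1-011(✓)  1-101(✓)  1-110  10-10(✓)  10-11(✓)  1001-(✓)  101-0(✓)  101-1(✓)  1010-(✓)  1011-(✓)
size-2^2 implicants → --011  --101  -0-10(✓)  -0-11(✓)  -001-(✓)  -01-1  -011-(✓)  0--01(✓)  0--11(✓)  0-0-1(✓)  0-00-  0-1-1(✓)  00--1(✓)  00-1-(✓)  000--  01--1(✓)  01-0-  10-1-(✓)  101--
size-2^3 implicants → -0-1-  0---1
Unchecked terms (primes): --011, --101, -0-1-, -01-1, -1000, 0---1, 0-00-, 000--, 01-0-, 1-110, 101--
Minterm coverage:
  m0 ⊆ 0-00-,000--
  m1 ⊆ 0---1,0-00-,000--
  m3 ⊆ --011,-0-1-,0---1,000--
  m5 ⊆ --101,-01-1,0---1
  m6 ⊆ -0-1- [E]
  m7 ⊆ -0-1-,-01-1,0---1
  m8 ⊆ -1000,0-00-,01-0-
  m9 ⊆ 0---1,0-00-,01-0-
  m11 ⊆ --011,0---1
  m12 ⊆ 01-0- [E]
  m13 ⊆ --101,0---1,01-0-
  m15 ⊆ 0---1 [E]
  m18 ⊆ -0-1- [E]
  m19 ⊆ --011,-0-1-
  m20 ⊆ 101-- [E]
  m21 ⊆ --101,-01-1,101--
  m22 ⊆ -0-1-,1-110,101--
  m23 ⊆ -0-1-,-01-1,101--
  m24 ⊆ -1000 [E]
  m27 ⊆ --011 [E]
  m29 ⊆ --101 [E]
  m30 ⊆ 1-110 [E]
E = {--011, --101, -0-1-, -1000, 0---1, 01-0-, 1-110, 101--}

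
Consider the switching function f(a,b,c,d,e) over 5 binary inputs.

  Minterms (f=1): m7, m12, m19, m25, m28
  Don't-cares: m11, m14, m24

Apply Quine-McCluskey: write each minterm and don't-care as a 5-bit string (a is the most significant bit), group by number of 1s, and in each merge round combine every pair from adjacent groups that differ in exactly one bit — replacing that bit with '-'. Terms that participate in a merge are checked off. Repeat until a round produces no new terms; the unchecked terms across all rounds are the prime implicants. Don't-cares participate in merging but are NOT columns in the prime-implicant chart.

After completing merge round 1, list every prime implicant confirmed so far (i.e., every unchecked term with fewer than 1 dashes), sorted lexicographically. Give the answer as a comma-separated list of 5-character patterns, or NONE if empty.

00111, 01011, 10011

[col 0] 00111, 01011, 01100*, 01110*, 10011, 11000*, 11001*, 11100*
[col 1] -1100, 011-0, 11-00, 1100-
Prime implicants: -1100, 00111, 01011, 011-0, 10011, 11-00, 1100-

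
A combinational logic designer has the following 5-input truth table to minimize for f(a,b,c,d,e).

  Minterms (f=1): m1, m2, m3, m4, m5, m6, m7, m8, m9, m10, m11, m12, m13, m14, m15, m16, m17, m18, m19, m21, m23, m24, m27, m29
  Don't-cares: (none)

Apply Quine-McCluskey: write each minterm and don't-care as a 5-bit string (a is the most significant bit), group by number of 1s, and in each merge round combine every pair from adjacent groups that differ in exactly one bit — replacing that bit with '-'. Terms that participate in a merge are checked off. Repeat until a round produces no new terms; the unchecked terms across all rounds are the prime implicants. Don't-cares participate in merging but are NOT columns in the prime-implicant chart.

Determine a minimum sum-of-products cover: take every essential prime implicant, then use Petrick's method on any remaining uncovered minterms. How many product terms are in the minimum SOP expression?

size-2^0 implicants → 00001(✓)  00010(✓)  00011(✓)  00100(✓)  00101(✓)  00110(✓)  00111(✓)  01000(✓)  01001(✓)  01010(✓)  01011(✓)  01100(✓)  01101(✓)  01110(✓)  01111(✓)  10000(✓)  10001(✓)  10010(✓)  10011(✓)  10101(✓)  10111(✓)  11000(✓)  11011(✓)  11101(✓)
size-2^1 implicants → -0001(✓)  -0010(✓)  -0011(✓)  -0101(✓)  -0111(✓)  -1000  -1011(✓)  -1101(✓)  0-001(✓)  0-010(✓)  0-011(✓)  0-100(✓)  0-101(✓)  0-110(✓)  0-111(✓)  00-01(✓)  00-10(✓)  00-11(✓)  000-1(✓)  0001-(✓)  001-0(✓)  001-1(✓)  0010-(✓)  0011-(✓)  01-00(✓)  01-01(✓)  01-10(✓)  01-11(✓)  010-0(✓)  010-1(✓)  0100-(✓)  0101-(✓)  011-0(✓)  011-1(✓)  0110-(✓)  0111-(✓)  1-000  1-011(✓)  1-101(✓)  10-01(✓)  10-11(✓)  100-0(✓)  100-1(✓)  1000-(✓)  1001-(✓)  101-1(✓)
size-2^2 implicants → --011  --101  -0-01(✓)  -0-11(✓)  -00-1(✓)  -001-  -01-1(✓)  0--01(✓)  0--10(✓)  0--11(✓)  0-0-1(✓)  0-01-(✓)  0-1-0(✓)  0-1-1(✓)  0-10-(✓)  0-11-(✓)  00--1(✓)  00-1-(✓)  001--(✓)  01--0(✓)  01--1(✓)  01-0-(✓)  01-1-(✓)  010--(✓)  011--(✓)  10--1(✓)  100--
size-2^3 implicants → -0--1  0---1  0--1-  0-1--  01---
Unchecked terms (primes): --011, --101, -0--1, -001-, -1000, 0---1, 0--1-, 0-1--, 01---, 1-000, 100--
Minterm coverage:
  m1 ⊆ -0--1,0---1
  m2 ⊆ -001-,0--1-
  m3 ⊆ --011,-0--1,-001-,0---1,0--1-
  m4 ⊆ 0-1-- [E]
  m5 ⊆ --101,-0--1,0---1,0-1--
  m6 ⊆ 0--1-,0-1--
  m7 ⊆ -0--1,0---1,0--1-,0-1--
  m8 ⊆ -1000,01---
  m9 ⊆ 0---1,01---
  m10 ⊆ 0--1-,01---
  m11 ⊆ --011,0---1,0--1-,01---
  m12 ⊆ 0-1--,01---
  m13 ⊆ --101,0---1,0-1--,01---
  m14 ⊆ 0--1-,0-1--,01---
  m15 ⊆ 0---1,0--1-,0-1--,01---
  m16 ⊆ 1-000,100--
  m17 ⊆ -0--1,100--
  m18 ⊆ -001-,100--
  m19 ⊆ --011,-0--1,-001-,100--
  m21 ⊆ --101,-0--1
  m23 ⊆ -0--1 [E]
  m24 ⊆ -1000,1-000
  m27 ⊆ --011 [E]
  m29 ⊆ --101 [E]
E = {--011, --101, -0--1, 0-1--}
Petrick residual → -001-, 01---, 1-000
Cover = c'de + cd'e + b'e + b'c'd + a'c + a'b + ac'd'e'  |cover|=7

7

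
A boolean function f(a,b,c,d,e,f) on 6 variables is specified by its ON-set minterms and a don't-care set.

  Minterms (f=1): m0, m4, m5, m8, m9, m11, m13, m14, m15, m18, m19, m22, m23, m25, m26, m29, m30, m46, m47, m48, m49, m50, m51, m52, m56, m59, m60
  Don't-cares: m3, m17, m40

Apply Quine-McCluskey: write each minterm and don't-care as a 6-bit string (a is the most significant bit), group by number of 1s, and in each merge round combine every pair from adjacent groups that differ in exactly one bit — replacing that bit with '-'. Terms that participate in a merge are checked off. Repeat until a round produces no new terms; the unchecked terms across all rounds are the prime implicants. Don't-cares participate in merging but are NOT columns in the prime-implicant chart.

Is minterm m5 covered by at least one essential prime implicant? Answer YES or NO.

Round 0: 000000✓ 000011✓ 000100✓ 000101✓ 001000✓ 001001✓ 001011✓ 001101✓ 001110✓ 001111✓ 010001✓ 010010✓ 010011✓ 010110✓ 010111✓ 011001✓ 011010✓ 011101✓ 011110✓ 101000✓ 101110✓ 101111✓ 110000✓ 110001✓ 110010✓ 110011✓ 110100✓ 111000✓ 111011✓ 111100✓
Round 1: -01000 -01110✓ -01111✓ -10001✓ -10010✓ -10011✓ 0-0011 0-1001✓ 0-1101✓ 0-1110 00-000 00-011 00-101 000-00 00010- 001-01✓ 001-11✓ 0010-1✓ 00100- 0011-1✓ 00111-✓ 01-001 01-010✓ 01-110✓ 010-10✓ 010-11✓ 0100-1✓ 01001-✓ 01011-✓ 011-01✓ 011-10✓ 1-1000 10111-✓ 11-000✓ 11-011 11-100✓ 110-00✓ 1100-0✓ 1100-1✓ 11000-✓ 11001-✓ 111-00✓
Round 2: -0111- -100-1 -1001- 0-1-01 001--1 01--10 010-1- 11--00 1100--
PIs = {-01000, -0111-, -100-1, -1001-, 0-0011, 0-1-01, 0-1110, 00-000, 00-011, 00-101, 000-00, 00010-, 001--1, 00100-, 01--10, 01-001, 010-1-, 1-1000, 11--00, 11-011, 1100--}
Coverage chart:
  m0: 00-000,000-00
  m4: 000-00,00010-
  m5: 00-101,00010-
  m8: -01000,00-000,00100-
  m9: 0-1-01,001--1,00100-
  m11: 00-011,001--1
  m13: 0-1-01,00-101,001--1
  m14: -0111-,0-1110
  m15: -0111-,001--1
  m18: -1001-,01--10,010-1-
  m19: -100-1,-1001-,0-0011,010-1-
  m22: 01--10,010-1-
  m23: 010-1- ←essential
  m25: 0-1-01,01-001
  m26: 01--10 ←essential
  m29: 0-1-01 ←essential
  m30: 0-1110,01--10
  m46: -0111- ←essential
  m47: -0111- ←essential
  m48: 11--00,1100--
  m49: -100-1,1100--
  m50: -1001-,1100--
  m51: -100-1,-1001-,11-011,1100--
  m52: 11--00 ←essential
  m56: 1-1000,11--00
  m59: 11-011 ←essential
  m60: 11--00 ←essential
Essential: -0111-, 0-1-01, 01--10, 010-1-, 11--00, 11-011

NO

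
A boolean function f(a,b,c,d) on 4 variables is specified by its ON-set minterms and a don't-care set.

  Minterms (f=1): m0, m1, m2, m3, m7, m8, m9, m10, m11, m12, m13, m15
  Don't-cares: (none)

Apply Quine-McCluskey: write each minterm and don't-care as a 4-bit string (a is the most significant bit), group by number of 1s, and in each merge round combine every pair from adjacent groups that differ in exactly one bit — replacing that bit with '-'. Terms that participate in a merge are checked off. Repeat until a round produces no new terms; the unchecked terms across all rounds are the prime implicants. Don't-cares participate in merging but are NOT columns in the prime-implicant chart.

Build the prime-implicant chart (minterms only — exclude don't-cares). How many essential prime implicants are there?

3

[col 0] 0000*, 0001*, 0010*, 0011*, 0111*, 1000*, 1001*, 1010*, 1011*, 1100*, 1101*, 1111*
[col 1] -000*, -001*, -010*, -011*, -111*, 0-11*, 00-0*, 00-1*, 000-*, 001-*, 1-00*, 1-01*, 1-11*, 10-0*, 10-1*, 100-*, 101-*, 11-1*, 110-*
[col 2] --11, -0-0*, -0-1*, -00-*, -01-*, 00--*, 1--1, 1-0-, 10--*
[col 3] -0--
Prime implicants: --11, -0--, 1--1, 1-0-
PI chart (minterm → PIs covering it):
  0 | -0--  (sole → essential)
  1 | -0--  (sole → essential)
  2 | -0--  (sole → essential)
  3 | --11,-0--
  7 | --11  (sole → essential)
  8 | -0--,1-0-
  9 | -0--,1--1,1-0-
  10 | -0--  (sole → essential)
  11 | --11,-0--,1--1
  12 | 1-0-  (sole → essential)
  13 | 1--1,1-0-
  15 | --11,1--1
Essential prime implicants: --11, -0--, 1-0-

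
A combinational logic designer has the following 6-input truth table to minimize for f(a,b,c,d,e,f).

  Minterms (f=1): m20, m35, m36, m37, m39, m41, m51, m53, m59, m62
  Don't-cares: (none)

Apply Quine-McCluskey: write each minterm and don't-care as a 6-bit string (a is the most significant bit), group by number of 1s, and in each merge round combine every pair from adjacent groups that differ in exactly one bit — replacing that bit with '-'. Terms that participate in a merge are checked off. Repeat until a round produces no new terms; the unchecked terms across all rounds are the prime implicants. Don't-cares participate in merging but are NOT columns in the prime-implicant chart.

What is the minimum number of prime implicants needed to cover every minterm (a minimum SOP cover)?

7

size-2^0 implicants → 010100  100011(✓)  100100(✓)  100101(✓)  100111(✓)  101001  110011(✓)  110101(✓)  111011(✓)  111110
size-2^1 implicants → 1-0011  1-0101  100-11  1001-1  10010-  11-011
Unchecked terms (primes): 010100, 1-0011, 1-0101, 100-11, 1001-1, 10010-, 101001, 11-011, 111110
Minterm coverage:
  m20 ⊆ 010100 [E]
  m35 ⊆ 1-0011,100-11
  m36 ⊆ 10010- [E]
  m37 ⊆ 1-0101,1001-1,10010-
  m39 ⊆ 100-11,1001-1
  m41 ⊆ 101001 [E]
  m51 ⊆ 1-0011,11-011
  m53 ⊆ 1-0101 [E]
  m59 ⊆ 11-011 [E]
  m62 ⊆ 111110 [E]
E = {010100, 1-0101, 10010-, 101001, 11-011, 111110}
Petrick residual → 100-11
Cover = a'bc'de'f' + ac'de'f + ab'c'ef + ab'c'de' + ab'cd'e'f + abd'ef + abcdef'  |cover|=7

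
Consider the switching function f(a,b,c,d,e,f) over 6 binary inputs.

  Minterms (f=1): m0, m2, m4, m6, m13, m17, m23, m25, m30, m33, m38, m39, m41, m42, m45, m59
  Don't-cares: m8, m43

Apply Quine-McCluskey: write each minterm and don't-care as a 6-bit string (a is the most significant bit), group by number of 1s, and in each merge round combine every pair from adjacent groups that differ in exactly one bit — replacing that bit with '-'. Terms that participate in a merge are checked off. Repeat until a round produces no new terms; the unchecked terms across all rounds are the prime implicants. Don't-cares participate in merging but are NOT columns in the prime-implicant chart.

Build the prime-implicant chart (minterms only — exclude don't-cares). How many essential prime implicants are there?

9

size-2^0 implicants → 000000(✓)  000010(✓)  000100(✓)  000110(✓)  001000(✓)  001101(✓)  010001(✓)  010111  011001(✓)  011110  100001(✓)  100110(✓)  100111(✓)  101001(✓)  101010(✓)  101011(✓)  101101(✓)  111011(✓)
size-2^1 implicants → -00110  -01101  00-000  000-00(✓)  000-10(✓)  0000-0(✓)  0001-0(✓)  01-001  1-1011  10-001  10011-  101-01  1010-1  10101-
size-2^2 implicants → 000--0
Unchecked terms (primes): -00110, -01101, 00-000, 000--0, 01-001, 010111, 011110, 1-1011, 10-001, 10011-, 101-01, 1010-1, 10101-
Minterm coverage:
  m0 ⊆ 00-000,000--0
  m2 ⊆ 000--0 [E]
  m4 ⊆ 000--0 [E]
  m6 ⊆ -00110,000--0
  m13 ⊆ -01101 [E]
  m17 ⊆ 01-001 [E]
  m23 ⊆ 010111 [E]
  m25 ⊆ 01-001 [E]
  m30 ⊆ 011110 [E]
  m33 ⊆ 10-001 [E]
  m38 ⊆ -00110,10011-
  m39 ⊆ 10011- [E]
  m41 ⊆ 10-001,101-01,1010-1
  m42 ⊆ 10101- [E]
  m45 ⊆ -01101,101-01
  m59 ⊆ 1-1011 [E]
E = {-01101, 000--0, 01-001, 010111, 011110, 1-1011, 10-001, 10011-, 10101-}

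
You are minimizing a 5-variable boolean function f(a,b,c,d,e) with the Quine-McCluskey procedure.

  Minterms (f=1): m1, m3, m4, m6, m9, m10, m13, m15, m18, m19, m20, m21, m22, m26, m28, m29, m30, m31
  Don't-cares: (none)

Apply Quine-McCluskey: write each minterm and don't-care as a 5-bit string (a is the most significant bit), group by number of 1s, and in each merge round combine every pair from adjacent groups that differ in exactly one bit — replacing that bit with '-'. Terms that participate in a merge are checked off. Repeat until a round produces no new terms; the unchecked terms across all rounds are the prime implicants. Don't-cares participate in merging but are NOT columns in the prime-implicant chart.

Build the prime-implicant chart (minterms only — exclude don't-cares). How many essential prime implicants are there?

4

Round 0: 00001✓ 00011✓ 00100✓ 00110✓ 01001✓ 01010✓ 01101✓ 01111✓ 10010✓ 10011✓ 10100✓ 10101✓ 10110✓ 11010✓ 11100✓ 11101✓ 11110✓ 11111✓
Round 1: -0011 -0100✓ -0110✓ -1010 -1101✓ -1111✓ 0-001 000-1 001-0✓ 01-01 011-1✓ 1-010✓ 1-100✓ 1-101✓ 1-110✓ 10-10✓ 1001- 101-0✓ 1010-✓ 11-10✓ 111-0✓ 111-1✓ 1110-✓ 1111-✓
Round 2: -01-0 -11-1 1--10 1-1-0 1-10- 111--
PIs = {-0011, -01-0, -1010, -11-1, 0-001, 000-1, 01-01, 1--10, 1-1-0, 1-10-, 1001-, 111--}
Coverage chart:
  m1: 0-001,000-1
  m3: -0011,000-1
  m4: -01-0 ←essential
  m6: -01-0 ←essential
  m9: 0-001,01-01
  m10: -1010 ←essential
  m13: -11-1,01-01
  m15: -11-1 ←essential
  m18: 1--10,1001-
  m19: -0011,1001-
  m20: -01-0,1-1-0,1-10-
  m21: 1-10- ←essential
  m22: -01-0,1--10,1-1-0
  m26: -1010,1--10
  m28: 1-1-0,1-10-,111--
  m29: -11-1,1-10-,111--
  m30: 1--10,1-1-0,111--
  m31: -11-1,111--
Essential: -01-0, -1010, -11-1, 1-10-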